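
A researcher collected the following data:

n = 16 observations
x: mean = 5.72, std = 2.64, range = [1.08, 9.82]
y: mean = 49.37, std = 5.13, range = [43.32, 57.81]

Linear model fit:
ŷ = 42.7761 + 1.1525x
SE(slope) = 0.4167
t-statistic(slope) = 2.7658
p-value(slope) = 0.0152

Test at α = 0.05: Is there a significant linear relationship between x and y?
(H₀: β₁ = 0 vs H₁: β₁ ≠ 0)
p-value = 0.0152 < α = 0.05, so we reject H₀. The relationship is significant.

Hypothesis test for the slope coefficient:

H₀: β₁ = 0 (no linear relationship)
H₁: β₁ ≠ 0 (linear relationship exists)

Test statistic: t = β̂₁ / SE(β̂₁) = 1.1525 / 0.4167 = 2.7658

The p-value (0.0152) is the probability, under H₀, of a t-statistic at least as extreme as |t| = 2.7658 (two-sided, df = n − 2 = 14).

Decision rule: reject H₀ if p-value < α.
p-value = 0.0152 < α = 0.05 → reject H₀.

Conclusion: the linear association between x and y is significant at the 5% level.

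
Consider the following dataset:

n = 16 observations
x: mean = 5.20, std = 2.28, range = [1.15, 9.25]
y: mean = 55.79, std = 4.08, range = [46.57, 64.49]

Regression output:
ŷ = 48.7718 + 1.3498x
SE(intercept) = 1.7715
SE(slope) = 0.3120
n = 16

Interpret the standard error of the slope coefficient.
SE(slope) = 0.3120 measures the uncertainty in the estimated slope. The coefficient is estimated with moderate precision (SE/|β̂₁| = 23.1%).

SE(β̂₁) = 0.3120 says: if we drew many samples of n = 16 from the same population and refit each time, the fitted slopes would scatter with a standard deviation of roughly 0.3120 around the true β₁.

Relative precision:
- SE / |β̂₁| = 0.3120 / 1.3498 = 23.1%
- Rule of thumb (under 20%: precise; 20% to under 50%: moderately precise; 50% or more: imprecise) → moderately precise

Link to interval estimation: a confidence interval for β₁ is β̂₁ ± t* × 0.3120, so SE sets the half-width per unit of t*.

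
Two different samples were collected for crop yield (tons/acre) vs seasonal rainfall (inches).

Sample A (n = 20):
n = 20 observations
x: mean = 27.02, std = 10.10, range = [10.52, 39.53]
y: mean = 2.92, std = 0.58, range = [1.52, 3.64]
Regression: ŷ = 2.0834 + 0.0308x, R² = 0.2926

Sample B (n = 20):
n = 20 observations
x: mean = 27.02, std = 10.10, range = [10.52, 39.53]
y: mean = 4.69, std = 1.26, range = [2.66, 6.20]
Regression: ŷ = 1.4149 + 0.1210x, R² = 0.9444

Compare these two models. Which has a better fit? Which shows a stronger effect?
Model B has the better fit (R² = 0.9444 vs 0.2926). Model B shows the stronger effect (|β₁| = 0.1210 vs 0.0308).

Model Comparison:

Fit — compare R²:
- Model A: R² = 0.2926 → 29.26% of variance in crop yield explained
- Model B: R² = 0.9444 → 94.44% of variance in crop yield explained
- 0.9444 > 0.2926 → Model B has the better fit

Effect size (slope magnitude):
- Model A: β₁ = 0.0308 → predicted crop yield rises 0.0308 tons/acre per additional inch of rainfall
- Model B: β₁ = 0.1210 → predicted crop yield rises 0.1210 tons/acre per additional inch of rainfall
- |0.0308| < |0.1210| → Model B shows the stronger marginal effect

Note: R² measures how tightly points cluster around the line; β₁ measures how steep the line is — they answer different questions.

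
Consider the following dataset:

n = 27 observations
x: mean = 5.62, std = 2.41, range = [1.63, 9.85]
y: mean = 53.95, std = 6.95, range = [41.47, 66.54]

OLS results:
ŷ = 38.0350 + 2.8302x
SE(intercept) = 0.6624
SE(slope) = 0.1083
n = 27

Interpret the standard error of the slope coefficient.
SE(slope) = 0.1083 measures the uncertainty in the estimated slope. The coefficient is estimated precisely (SE/|β̂₁| = 3.8%).

SE(β̂₁) = 0.1083 says: if we drew many samples of n = 27 from the same population and refit each time, the fitted slopes would scatter with a standard deviation of roughly 0.1083 around the true β₁.

Relative precision:
- SE / |β̂₁| = 0.1083 / 2.8302 = 3.8%
- Rule of thumb (under 20%: precise; 20% to under 50%: moderately precise; 50% or more: imprecise) → precise

Link to the t-test: t = β̂₁ / SE(β̂₁) = 2.8302 / 0.1083 = 26.1330, the statistic for H₀: β₁ = 0.

What drives SE(β̂₁): larger n (here n = 27) → smaller SE; wider spread of x values → smaller SE; more residual scatter → larger SE.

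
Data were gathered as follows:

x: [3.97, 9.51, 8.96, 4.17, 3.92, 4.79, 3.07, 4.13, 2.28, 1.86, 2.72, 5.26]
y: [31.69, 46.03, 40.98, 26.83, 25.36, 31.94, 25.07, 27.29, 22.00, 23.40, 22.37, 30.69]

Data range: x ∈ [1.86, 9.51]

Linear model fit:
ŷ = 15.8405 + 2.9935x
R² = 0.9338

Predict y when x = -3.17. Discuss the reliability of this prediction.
The equation gives ŷ = 6.3511; however x = -3.17 is 5.03 units below the observed range, so this extrapolated value should not be trusted.

Prediction calculation:
ŷ = 15.8405 + 2.9935 × (-3.17)
ŷ = 6.3511

Reliability:
- Data range: x ∈ [1.86, 9.51]
- Prediction point: x = -3.17 is 5.03 units below the observed range → this is EXTRAPOLATION, not interpolation

Why that matters here:
- The standard error of prediction grows with (x − x̄)², and x = -3.17 is far from x̄ = 4.55
- There are no observations near this x to validate the fitted line there

The R² = 0.9338 only validates the fit within [1.86, 9.51]; treat ŷ = 6.3511 with caution.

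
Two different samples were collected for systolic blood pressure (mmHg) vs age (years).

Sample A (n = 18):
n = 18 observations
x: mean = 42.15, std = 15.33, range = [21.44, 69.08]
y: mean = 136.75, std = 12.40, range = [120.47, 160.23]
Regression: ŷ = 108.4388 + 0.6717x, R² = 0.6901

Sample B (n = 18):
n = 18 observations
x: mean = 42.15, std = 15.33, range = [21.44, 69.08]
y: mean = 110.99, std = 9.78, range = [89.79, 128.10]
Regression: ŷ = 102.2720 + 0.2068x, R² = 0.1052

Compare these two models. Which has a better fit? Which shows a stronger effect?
Model A has the better fit (R² = 0.6901 vs 0.1052). Model A shows the stronger effect (|β₁| = 0.6717 vs 0.2068).

Model Comparison:

Fit — compare R²:
- Model A: R² = 0.6901 → 69.01% of variance in blood pressure explained
- Model B: R² = 0.1052 → 10.52% of variance in blood pressure explained
- 0.6901 > 0.1052 → Model A has the better fit

Which has the larger per-year effect? (|β₁|)
- Model A: β₁ = 0.6717 → predicted blood pressure rises 0.6717 mmHg per additional year of age
- Model B: β₁ = 0.2068 → predicted blood pressure rises 0.2068 mmHg per additional year of age
- |0.6717| > |0.2068| → Model A shows the stronger marginal effect

Note: A steeper slope doesn't make a better model if the scatter around the line is large.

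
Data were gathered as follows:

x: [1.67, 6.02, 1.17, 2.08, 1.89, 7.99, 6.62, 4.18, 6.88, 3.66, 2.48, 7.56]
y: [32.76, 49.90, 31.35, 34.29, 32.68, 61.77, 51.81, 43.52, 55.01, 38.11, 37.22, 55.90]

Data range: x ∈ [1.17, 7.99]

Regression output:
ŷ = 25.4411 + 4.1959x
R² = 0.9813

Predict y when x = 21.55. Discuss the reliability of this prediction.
ŷ = 115.8627 (extrapolation — x = 21.55 lies outside [1.17, 7.99], so reliability is low).

Prediction calculation:
ŷ = 25.4411 + 4.1959 × 21.55
ŷ = 115.8627

Reliability:
- Data range: x ∈ [1.17, 7.99]
- Prediction point: x = 21.55 is 13.56 units above the observed range → this is EXTRAPOLATION, not interpolation

Why that matters here:
- R² describes fit only over the sampled x values; it says nothing about behaviour beyond them
- Real relationships often flatten, saturate, or turn nonlinear at extremes

A defensible statement: 'if the linear trend continued to x = 21.55, y would be about 115.8627' — the premise is untested.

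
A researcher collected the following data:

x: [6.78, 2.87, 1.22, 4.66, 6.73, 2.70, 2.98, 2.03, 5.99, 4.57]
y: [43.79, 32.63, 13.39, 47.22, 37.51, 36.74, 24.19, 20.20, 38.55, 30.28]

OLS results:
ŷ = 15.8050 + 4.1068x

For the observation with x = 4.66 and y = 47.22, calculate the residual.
Residual = 12.2773

The residual is the difference between the actual value and the predicted value:

Residual = y - ŷ

Step 1: Calculate predicted value
ŷ = 15.8050 + 4.1068 × 4.66
ŷ = 34.9427

Step 2: Calculate residual
Residual = 47.22 - 34.9427
Residual = 12.2773

The residual is positive, so the observed y = 47.22 sits above the regression line (the line underestimates it by 12.2773).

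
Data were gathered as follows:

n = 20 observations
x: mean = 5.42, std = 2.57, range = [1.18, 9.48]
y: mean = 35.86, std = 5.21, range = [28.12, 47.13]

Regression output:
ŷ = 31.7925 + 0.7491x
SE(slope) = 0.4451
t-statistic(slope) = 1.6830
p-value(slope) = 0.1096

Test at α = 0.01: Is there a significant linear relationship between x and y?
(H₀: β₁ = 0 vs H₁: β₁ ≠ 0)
Fail to reject H₀: p-value = 0.1096 ≥ α = 0.01. The linear relationship is not significant at the 1% level.

Hypothesis test for the slope coefficient:

H₀: β₁ = 0 (no linear relationship)
H₁: β₁ ≠ 0 (linear relationship exists)

Test statistic: t = β̂₁ / SE(β̂₁) = 0.7491 / 0.4451 = 1.6830

The p-value (0.1096) is the probability, under H₀, of a t-statistic at least as extreme as |t| = 1.6830 (two-sided, df = n − 2 = 18).

Decision rule: reject H₀ if p-value < α.
p-value = 0.1096 ≥ α = 0.01 → fail to reject H₀.

At α = 0.01 the data do not provide convincing evidence of a nonzero slope.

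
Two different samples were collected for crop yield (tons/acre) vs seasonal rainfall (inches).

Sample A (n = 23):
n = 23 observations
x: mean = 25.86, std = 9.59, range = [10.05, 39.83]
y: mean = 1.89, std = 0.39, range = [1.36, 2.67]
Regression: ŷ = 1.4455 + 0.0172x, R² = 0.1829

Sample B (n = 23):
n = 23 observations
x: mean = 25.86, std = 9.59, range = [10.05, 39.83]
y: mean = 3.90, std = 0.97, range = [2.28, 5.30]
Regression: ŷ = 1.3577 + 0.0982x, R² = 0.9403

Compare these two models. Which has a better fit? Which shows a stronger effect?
Model B has the better fit (R² = 0.9403 vs 0.1829). Model B shows the stronger effect (|β₁| = 0.0982 vs 0.0172).

Model Comparison:

Goodness of fit (R²):
- Model A: R² = 0.1829 → 18.29% of variance in crop yield explained
- Model B: R² = 0.9403 → 94.03% of variance in crop yield explained
- 0.9403 > 0.1829 → Model B has the better fit

Strength of effect — compare |β₁|:
- Model A: β₁ = 0.0172 → predicted crop yield rises 0.0172 tons/acre per additional inch of rainfall
- Model B: β₁ = 0.0982 → predicted crop yield rises 0.0982 tons/acre per additional inch of rainfall
- |0.0172| < |0.0982| → Model B shows the stronger marginal effect

Notes:
- The two samples could reflect different populations, time periods, or measurement quality.
- R² measures how tightly points cluster around the line; β₁ measures how steep the line is — they answer different questions.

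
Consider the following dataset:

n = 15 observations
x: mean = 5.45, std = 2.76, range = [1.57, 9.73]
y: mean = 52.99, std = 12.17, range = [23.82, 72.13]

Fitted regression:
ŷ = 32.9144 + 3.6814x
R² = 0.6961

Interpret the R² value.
The model explains 69.61% of the variance in y (R² = 0.6961), leaving 30.39% unexplained; the fit is moderate.

R² (coefficient of determination) measures the proportion of variance in y explained by the regression model.

Here R² = 0.6961:
- Explained: 69.61% of the variation in y
- Unexplained (residual): 100% − 69.61% = 30.39%
- Rule of thumb (below 0.3 weak; 0.3 to below 0.7 moderate; 0.7 and above strong) → moderate

Calculation: R² = 1 − (SS_res / SS_tot), where SS_res is the sum of squared residuals and SS_tot the total sum of squares.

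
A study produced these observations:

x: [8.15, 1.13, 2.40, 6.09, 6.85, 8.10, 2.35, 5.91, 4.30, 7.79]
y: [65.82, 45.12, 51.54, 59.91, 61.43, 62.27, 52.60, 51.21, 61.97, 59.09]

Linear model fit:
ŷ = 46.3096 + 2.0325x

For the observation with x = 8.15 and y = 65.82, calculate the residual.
Residual = 2.9455

The residual is the difference between the actual value and the predicted value:

Residual = y - ŷ

Step 1: Calculate predicted value
ŷ = 46.3096 + 2.0325 × 8.15
ŷ = 62.8745

Step 2: Calculate residual
Residual = 65.82 - 62.8745
Residual = 2.9455

Sign check: y > ŷ, so the point is above the line and the fit underestimates here.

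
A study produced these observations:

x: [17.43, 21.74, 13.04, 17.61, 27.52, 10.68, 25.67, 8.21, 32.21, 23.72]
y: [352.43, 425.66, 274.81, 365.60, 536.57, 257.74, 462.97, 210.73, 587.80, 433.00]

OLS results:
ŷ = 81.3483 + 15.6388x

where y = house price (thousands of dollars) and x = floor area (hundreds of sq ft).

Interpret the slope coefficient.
An increase of one hundred sq ft in floor area is associated with a 15.6388 thousand dollars increase in predicted house price.

The slope β₁ = 15.6388 gives the rate at which the fitted house price changes with floor area.

Interpretation:
- Floor area up by 1 hundred sq ft → predicted house price increases by 15.6388 thousand dollars
- This is a linear approximation: the same per-unit change is assumed across the whole observed x range
- The slope describes association in these data, not necessarily a causal effect

(β₀ = 81.3483 is the fitted value at x = 0 and is not part of the slope interpretation.)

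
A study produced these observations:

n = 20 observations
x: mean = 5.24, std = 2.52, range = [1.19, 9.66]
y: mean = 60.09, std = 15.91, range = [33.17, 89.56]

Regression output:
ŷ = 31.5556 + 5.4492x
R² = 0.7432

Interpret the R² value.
The model explains 74.32% of the variance in y (R² = 0.7432), leaving 25.68% unexplained; the fit is strong.

R² (coefficient of determination) measures the proportion of variance in y explained by the regression model.

Here R² = 0.7432:
- Explained: 74.32% of the variation in y
- Unexplained (residual): 100% − 74.32% = 25.68%
- Rule of thumb (below 0.3 weak; 0.3 to below 0.7 moderate; 0.7 and above strong) → strong

Note: R² says nothing about causation, and a high R² does not by itself mean the linear form is appropriate — check the residuals.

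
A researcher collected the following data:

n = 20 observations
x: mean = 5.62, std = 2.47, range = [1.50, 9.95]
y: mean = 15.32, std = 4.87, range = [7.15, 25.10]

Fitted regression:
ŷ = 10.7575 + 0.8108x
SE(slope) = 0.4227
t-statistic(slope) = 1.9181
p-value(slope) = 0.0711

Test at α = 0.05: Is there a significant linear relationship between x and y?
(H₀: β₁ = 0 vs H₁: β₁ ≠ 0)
Fail to reject H₀: p-value = 0.0711 ≥ α = 0.05. The linear relationship is not significant at the 5% level.

Hypothesis test for the slope coefficient:

H₀: β₁ = 0 (no linear relationship)
H₁: β₁ ≠ 0 (linear relationship exists)

Test statistic: t = β̂₁ / SE(β̂₁) = 0.8108 / 0.4227 = 1.9181

The p-value (0.0711) is the probability, under H₀, of a t-statistic at least as extreme as |t| = 1.9181 (two-sided, df = n − 2 = 18).

Decision rule: reject H₀ if p-value < α.
p-value = 0.0711 ≥ α = 0.05 → fail to reject H₀.

At α = 0.05 the data do not provide convincing evidence of a nonzero slope.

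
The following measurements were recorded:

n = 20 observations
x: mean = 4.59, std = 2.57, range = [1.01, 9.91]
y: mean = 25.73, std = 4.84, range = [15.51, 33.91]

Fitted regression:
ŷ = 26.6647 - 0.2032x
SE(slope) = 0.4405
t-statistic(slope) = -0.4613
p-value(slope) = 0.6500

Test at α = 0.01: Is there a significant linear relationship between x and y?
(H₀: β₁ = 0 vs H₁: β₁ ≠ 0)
Since p-value = 0.6500 ≥ α = 0.01, fail to reject H₀ — the slope is not significantly different from 0.

Hypothesis test for the slope coefficient:

H₀: β₁ = 0 (no linear relationship)
H₁: β₁ ≠ 0 (linear relationship exists)

Test statistic: t = β̂₁ / SE(β̂₁) = -0.2032 / 0.4405 = -0.4613

p = 0.6500: how often a slope estimate this far from 0 (in SE units) would arise by chance if β₁ were truly 0.

Decision rule: reject H₀ if p-value < α.
p-value = 0.6500 ≥ α = 0.01 → fail to reject H₀.

At α = 0.01 the data do not provide convincing evidence of a nonzero slope.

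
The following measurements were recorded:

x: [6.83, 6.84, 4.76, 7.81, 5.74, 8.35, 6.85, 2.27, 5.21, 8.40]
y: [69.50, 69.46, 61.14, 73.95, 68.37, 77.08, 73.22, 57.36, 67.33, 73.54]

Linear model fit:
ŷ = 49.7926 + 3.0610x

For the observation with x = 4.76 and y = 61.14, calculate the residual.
Residual = -3.2230

The residual is the difference between the actual value and the predicted value:

Residual = y - ŷ

Step 1: Calculate predicted value
ŷ = 49.7926 + 3.0610 × 4.76
ŷ = 64.3630

Step 2: Calculate residual
Residual = 61.14 - 64.3630
Residual = -3.2230

The residual is negative, so the observed y = 61.14 sits below the regression line (the line overestimates it by 3.2230).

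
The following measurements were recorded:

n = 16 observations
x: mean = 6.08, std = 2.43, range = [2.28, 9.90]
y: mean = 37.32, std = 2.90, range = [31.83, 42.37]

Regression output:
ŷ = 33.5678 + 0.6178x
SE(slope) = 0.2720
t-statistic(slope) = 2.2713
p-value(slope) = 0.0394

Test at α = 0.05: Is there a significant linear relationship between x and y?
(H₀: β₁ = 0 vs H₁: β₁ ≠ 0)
p-value = 0.0394 < α = 0.05, so we reject H₀. The relationship is significant.

Hypothesis test for the slope coefficient:

H₀: β₁ = 0 (no linear relationship)
H₁: β₁ ≠ 0 (linear relationship exists)

Test statistic: t = β̂₁ / SE(β̂₁) = 0.6178 / 0.2720 = 2.2713

The p-value (0.0394) is the probability, under H₀, of a t-statistic at least as extreme as |t| = 2.2713 (two-sided, df = n − 2 = 14).

Decision rule: reject H₀ if p-value < α.
p-value = 0.0394 < α = 0.05 → reject H₀.

At α = 0.05 the data do provide convincing evidence of a nonzero slope.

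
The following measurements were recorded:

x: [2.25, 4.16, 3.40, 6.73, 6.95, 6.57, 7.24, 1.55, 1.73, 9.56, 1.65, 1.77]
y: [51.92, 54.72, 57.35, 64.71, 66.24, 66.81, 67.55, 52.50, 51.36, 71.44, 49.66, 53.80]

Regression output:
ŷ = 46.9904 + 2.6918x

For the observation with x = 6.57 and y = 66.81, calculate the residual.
Residual = 2.1345

The residual is the difference between the actual value and the predicted value:

Residual = y - ŷ

Step 1: Calculate predicted value
ŷ = 46.9904 + 2.6918 × 6.57
ŷ = 64.6755

Step 2: Calculate residual
Residual = 66.81 - 64.6755
Residual = 2.1345

The residual is positive, so the observed y = 66.81 sits above the regression line (the line underestimates it by 2.1345).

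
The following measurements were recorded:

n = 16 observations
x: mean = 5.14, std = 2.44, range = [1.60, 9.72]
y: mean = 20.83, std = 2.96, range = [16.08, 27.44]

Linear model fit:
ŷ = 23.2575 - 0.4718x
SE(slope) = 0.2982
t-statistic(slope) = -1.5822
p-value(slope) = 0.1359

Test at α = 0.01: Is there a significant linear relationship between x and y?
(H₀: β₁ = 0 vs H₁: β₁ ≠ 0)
Since p-value = 0.1359 ≥ α = 0.01, fail to reject H₀ — the slope is not significantly different from 0.

Hypothesis test for the slope coefficient:

H₀: β₁ = 0 (no linear relationship)
H₁: β₁ ≠ 0 (linear relationship exists)

Test statistic: t = β̂₁ / SE(β̂₁) = -0.4718 / 0.2982 = -1.5822

p = 0.1359: how often a slope estimate this far from 0 (in SE units) would arise by chance if β₁ were truly 0.

Decision rule: reject H₀ if p-value < α.
p-value = 0.1359 ≥ α = 0.01 → fail to reject H₀.

At α = 0.01 the data do not provide convincing evidence of a nonzero slope.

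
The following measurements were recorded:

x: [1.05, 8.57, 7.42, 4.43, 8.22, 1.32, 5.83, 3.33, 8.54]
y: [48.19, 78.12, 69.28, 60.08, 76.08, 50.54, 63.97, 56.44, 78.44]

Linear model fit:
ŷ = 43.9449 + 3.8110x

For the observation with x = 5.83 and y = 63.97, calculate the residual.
Residual = -2.1930

The residual is the difference between the actual value and the predicted value:

Residual = y - ŷ

Step 1: Calculate predicted value
ŷ = 43.9449 + 3.8110 × 5.83
ŷ = 66.1630

Step 2: Calculate residual
Residual = 63.97 - 66.1630
Residual = -2.1930

Sign check: y < ŷ, so the point is below the line and the fit overestimates here.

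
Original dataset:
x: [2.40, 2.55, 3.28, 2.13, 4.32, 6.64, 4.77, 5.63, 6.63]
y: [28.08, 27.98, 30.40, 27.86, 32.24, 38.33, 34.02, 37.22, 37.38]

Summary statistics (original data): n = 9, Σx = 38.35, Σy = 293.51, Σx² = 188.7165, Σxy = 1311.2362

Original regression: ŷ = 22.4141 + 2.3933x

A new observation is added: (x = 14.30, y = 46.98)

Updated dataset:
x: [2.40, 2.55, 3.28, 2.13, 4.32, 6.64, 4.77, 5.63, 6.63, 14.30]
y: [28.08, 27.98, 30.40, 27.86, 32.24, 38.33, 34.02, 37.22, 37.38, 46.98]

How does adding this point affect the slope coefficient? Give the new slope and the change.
New slope β₁ = 1.6411 versus 2.3933 before: a change of -0.7522 (-31.4%).

The new point has HIGH LEVERAGE: x = 14.30 is far from the original mean x̄ = 38.35/9 ≈ 4.26 (original range [2.13, 6.64]).

Step 1: Update the sums with the new point (n goes from 9 to 10)
Σx  = 38.35 + 14.30 = 52.65
Σy  = 293.51 + 46.98 = 340.49
Σx² = 188.7165 + 14.30² = 188.7165 + 204.4900 = 393.2065
Σxy = 1311.2362 + 14.30×46.98 = 1311.2362 + 671.8140 = 1983.0502

Step 2: Recompute the slope with b₁ = (nΣxy − ΣxΣy) / (nΣx² − (Σx)²)
Numerator   = 10×1983.0502 − 52.65×340.49 = 19830.5020 − 17926.7985 = 1903.7035
Denominator = 10×393.2065 − 52.65² = 3932.0650 − 2772.0225 = 1160.0425
b₁(new) = 1903.7035 / 1160.0425 = 1.6411

(Same formula on the original sums: (9×1311.2362 − 38.35×293.51) / (9×188.7165 − 38.35²) = 545.0173 / 227.7260 = 2.3933, matching the given fit.)

Step 3: Change in slope
Δβ₁ = 1.6411 − 2.3933 = -0.7522
Relative change = -0.7522 / 2.3933 × 100% = -31.4%
→ the slope decreases when the point is added.

A high-leverage point only changes the slope if it is off the original line; here y = 46.98 is below the original trend, so the slope decreases.
In practice: investigate whether it comes from the same population as the rest of the sample.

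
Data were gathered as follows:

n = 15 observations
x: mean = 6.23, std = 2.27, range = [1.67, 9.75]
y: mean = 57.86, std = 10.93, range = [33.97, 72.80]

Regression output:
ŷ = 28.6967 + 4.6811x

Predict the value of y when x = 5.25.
ŷ = 53.2725

Plug x = 5.25 into the fitted line:

ŷ = 28.6967 + 4.6811 × 5.25
ŷ = 28.6967 + 24.5758
ŷ = 53.2725

This is the fitted mean response at that x — an individual observation would come with a wider prediction interval.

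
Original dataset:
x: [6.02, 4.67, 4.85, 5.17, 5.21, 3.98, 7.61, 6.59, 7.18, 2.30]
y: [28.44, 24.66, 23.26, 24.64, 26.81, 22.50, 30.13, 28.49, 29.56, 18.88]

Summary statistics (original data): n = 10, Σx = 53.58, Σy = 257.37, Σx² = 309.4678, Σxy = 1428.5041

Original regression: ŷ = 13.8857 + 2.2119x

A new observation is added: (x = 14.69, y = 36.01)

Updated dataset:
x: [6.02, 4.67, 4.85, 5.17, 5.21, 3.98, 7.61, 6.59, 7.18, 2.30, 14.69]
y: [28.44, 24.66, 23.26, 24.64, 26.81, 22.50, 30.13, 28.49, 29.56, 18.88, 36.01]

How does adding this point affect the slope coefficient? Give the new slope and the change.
The slope changes from 2.2119 to 1.3457 (change of -0.8662, or -39.2%).

The new point has HIGH LEVERAGE: x = 14.69 is far from the original mean x̄ = 53.58/10 ≈ 5.36 (original range [2.30, 7.61]).

Step 1: Update the sums with the new point (n goes from 10 to 11)
Σx  = 53.58 + 14.69 = 68.27
Σy  = 257.37 + 36.01 = 293.38
Σx² = 309.4678 + 14.69² = 309.4678 + 215.7961 = 525.2639
Σxy = 1428.5041 + 14.69×36.01 = 1428.5041 + 528.9869 = 1957.4910

Step 2: Recompute the slope with b₁ = (nΣxy − ΣxΣy) / (nΣx² − (Σx)²)
Numerator   = 11×1957.4910 − 68.27×293.38 = 21532.4010 − 20029.0526 = 1503.3484
Denominator = 11×525.2639 − 68.27² = 5777.9029 − 4660.7929 = 1117.1100
b₁(new) = 1503.3484 / 1117.1100 = 1.3457

(Same formula on the original sums: (10×1428.5041 − 53.58×257.37) / (10×309.4678 − 53.58²) = 495.1564 / 223.8616 = 2.2119, matching the given fit.)

Step 3: Change in slope
Δβ₁ = 1.3457 − 2.2119 = -0.8662
Relative change = -0.8662 / 2.2119 × 100% = -39.2%
→ the slope decreases when the point is added.

A high-leverage point only changes the slope if it is off the original line; here y = 36.01 is below the original trend, so the slope decreases.
In practice: refit with and without it and report both if conclusions differ; investigate whether it comes from the same population as the rest of the sample.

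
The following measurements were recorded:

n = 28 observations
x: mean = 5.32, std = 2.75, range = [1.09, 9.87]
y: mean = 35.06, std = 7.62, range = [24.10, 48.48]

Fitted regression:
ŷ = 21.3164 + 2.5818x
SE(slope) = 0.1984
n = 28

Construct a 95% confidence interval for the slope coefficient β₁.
The 95% CI for β₁ is (2.1740, 2.9896)

Confidence interval for the slope:

The 95% CI for β₁ is: β̂₁ ± t*(α/2, n-2) × SE(β̂₁)

Step 1: Find critical t-value
- Confidence level = 0.95
- Degrees of freedom = n - 2 = 28 - 2 = 26
- t*(α/2, 26) = 2.0555

Step 2: Calculate margin of error
Margin = 2.0555 × 0.1984 = 0.4078

Step 3: Construct interval
CI = 2.5818 ± 0.4078
CI = (2.1740, 2.9896)

Interpretation: each one-unit increase in x is associated with a change in mean y of between 2.1740 and 2.9896, with 95% confidence.
Since 0 is outside the interval, a two-sided test at α = 0.05 would reject H₀: β₁ = 0.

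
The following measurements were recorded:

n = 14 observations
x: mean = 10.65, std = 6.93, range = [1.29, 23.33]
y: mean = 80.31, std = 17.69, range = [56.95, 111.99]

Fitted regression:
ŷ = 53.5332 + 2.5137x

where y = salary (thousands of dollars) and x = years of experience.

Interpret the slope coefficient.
On average, salary is about 2.5137 thousand dollars higher for every extra year of experience.

β₁ = 2.5137 is the change in predicted salary (thousand dollars) per additional year of experience.

Interpretation:
- Experience up by 1 year → predicted salary increases by 2.5137 thousand dollars
- The effect is assumed constant over the observed range of x (linearity)

(β₀ = 53.5332 is the fitted value at x = 0 and is not part of the slope interpretation.)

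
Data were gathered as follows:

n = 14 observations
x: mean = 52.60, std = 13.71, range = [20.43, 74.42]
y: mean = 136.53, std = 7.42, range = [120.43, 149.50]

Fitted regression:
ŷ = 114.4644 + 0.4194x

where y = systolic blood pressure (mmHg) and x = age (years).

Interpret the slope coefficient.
On average, blood pressure is about 0.4194 mmHg higher for every extra year of age.

β₁ = 0.4194 is the change in predicted blood pressure (mmHg) per additional year of age.

Interpretation:
- Age up by 1 year → predicted blood pressure increases by 0.4194 mmHg
- The effect is assumed constant over the observed range of x (linearity)
- The sign (+) gives the direction; the magnitude 0.4194 gives the size of the effect per year

The intercept β₀ = 114.4644 is the predicted blood pressure when age = 0; since the smallest observed x is 20.43, this is an extrapolation and mainly anchors the line.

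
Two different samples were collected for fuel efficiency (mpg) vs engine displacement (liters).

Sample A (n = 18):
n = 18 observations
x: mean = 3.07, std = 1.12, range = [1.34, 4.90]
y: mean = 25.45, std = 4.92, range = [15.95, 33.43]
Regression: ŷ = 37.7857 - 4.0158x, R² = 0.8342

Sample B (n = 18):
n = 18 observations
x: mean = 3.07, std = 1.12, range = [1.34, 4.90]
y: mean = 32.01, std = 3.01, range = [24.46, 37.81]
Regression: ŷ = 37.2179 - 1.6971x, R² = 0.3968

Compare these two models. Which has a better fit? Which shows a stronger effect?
Model A has the better fit (R² = 0.8342 vs 0.3968). Model A shows the stronger effect (|β₁| = 4.0158 vs 1.6971).

Model Comparison:

Goodness of fit (R²):
- Model A: R² = 0.8342 → 83.42% of variance in fuel efficiency explained
- Model B: R² = 0.3968 → 39.68% of variance in fuel efficiency explained
- 0.8342 > 0.3968 → Model A has the better fit

Effect size (slope magnitude):
- Model A: β₁ = -4.0158 → predicted fuel efficiency falls 4.0158 mpg per additional liter of engine displacement
- Model B: β₁ = -1.6971 → predicted fuel efficiency falls 1.6971 mpg per additional liter of engine displacement
- |-4.0158| > |-1.6971| → Model A shows the stronger marginal effect

Note: A better fit (higher R²) doesn't necessarily mean a more important relationship.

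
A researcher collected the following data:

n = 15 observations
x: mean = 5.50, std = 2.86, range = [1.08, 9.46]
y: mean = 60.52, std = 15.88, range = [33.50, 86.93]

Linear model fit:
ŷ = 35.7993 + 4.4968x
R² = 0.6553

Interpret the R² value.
R² = 0.6553 means 65.53% of the variation in y is explained by the linear relationship with x. This indicates a moderate fit.

R² = 1 − SS_res/SS_tot compares the residual scatter to the total scatter of y about its mean.

Here R² = 0.6553:
- Explained: 65.53% of the variation in y
- Unexplained (residual): 100% − 65.53% = 34.47%
- Rule of thumb (below 0.3 weak; 0.3 to below 0.7 moderate; 0.7 and above strong) → moderate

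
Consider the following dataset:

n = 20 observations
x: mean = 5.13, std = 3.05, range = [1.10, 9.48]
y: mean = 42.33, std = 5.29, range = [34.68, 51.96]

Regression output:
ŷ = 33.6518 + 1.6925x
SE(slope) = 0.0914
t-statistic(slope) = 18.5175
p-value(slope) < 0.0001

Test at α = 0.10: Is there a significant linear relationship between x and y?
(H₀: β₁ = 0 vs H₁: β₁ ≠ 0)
p-value < 0.0001 < α = 0.10, so we reject H₀. The relationship is significant.

Hypothesis test for the slope coefficient:

H₀: β₁ = 0 (no linear relationship)
H₁: β₁ ≠ 0 (linear relationship exists)

Test statistic: t = β̂₁ / SE(β̂₁) = 1.6925 / 0.0914 = 18.5175

p < 0.0001: how often a slope estimate this far from 0 (in SE units) would arise by chance if β₁ were truly 0.

Decision rule: reject H₀ if p-value < α.
p-value < 0.0001 < α = 0.10 → reject H₀.

There is sufficient evidence at the 10% significance level to conclude that a linear relationship exists between x and y.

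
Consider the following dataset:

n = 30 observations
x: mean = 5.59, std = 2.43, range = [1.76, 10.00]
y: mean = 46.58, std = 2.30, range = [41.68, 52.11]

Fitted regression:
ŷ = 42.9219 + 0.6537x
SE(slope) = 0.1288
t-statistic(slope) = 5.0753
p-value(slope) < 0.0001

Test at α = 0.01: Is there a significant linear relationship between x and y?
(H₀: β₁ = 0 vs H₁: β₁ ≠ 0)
Since p-value < 0.0001 < α = 0.01, reject H₀ — the slope is significantly different from 0.

Hypothesis test for the slope coefficient:

H₀: β₁ = 0 (no linear relationship)
H₁: β₁ ≠ 0 (linear relationship exists)

Test statistic: t = β̂₁ / SE(β̂₁) = 0.6537 / 0.1288 = 5.0753

With df = 28, the two-sided p-value for |t| = 5.0753 is <0.0001.

Decision rule: reject H₀ if p-value < α.
p-value < 0.0001 < α = 0.01 → reject H₀.

There is sufficient evidence at the 1% significance level to conclude that a linear relationship exists between x and y.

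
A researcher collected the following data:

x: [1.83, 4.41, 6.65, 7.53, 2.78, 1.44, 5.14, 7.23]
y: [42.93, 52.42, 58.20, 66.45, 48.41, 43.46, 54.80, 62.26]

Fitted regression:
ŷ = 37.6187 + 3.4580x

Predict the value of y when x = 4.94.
ŷ = 54.7012

Plug x = 4.94 into the fitted line:

ŷ = 37.6187 + 3.4580 × 4.94
ŷ = 37.6187 + 17.0825
ŷ = 54.7012

This is the fitted mean response at that x — an individual observation would come with a wider prediction interval.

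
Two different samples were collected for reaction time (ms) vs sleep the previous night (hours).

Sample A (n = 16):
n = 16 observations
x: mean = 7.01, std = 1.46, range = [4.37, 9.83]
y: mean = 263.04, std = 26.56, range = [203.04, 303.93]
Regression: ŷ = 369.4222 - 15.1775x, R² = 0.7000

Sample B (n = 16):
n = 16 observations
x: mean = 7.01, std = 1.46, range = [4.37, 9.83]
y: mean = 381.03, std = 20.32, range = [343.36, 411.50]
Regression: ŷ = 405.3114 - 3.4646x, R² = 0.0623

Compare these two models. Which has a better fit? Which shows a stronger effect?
Model A has the better fit (R² = 0.7000 vs 0.0623). Model A shows the stronger effect (|β₁| = 15.1775 vs 3.4646).

Model Comparison:

Which explains more variance? (R²)
- Model A: R² = 0.7000 → 70.00% of variance in reaction time explained
- Model B: R² = 0.0623 → 6.23% of variance in reaction time explained
- 0.7000 > 0.0623 → Model A has the better fit

Strength of effect — compare |β₁|:
- Model A: β₁ = -15.1775 → predicted reaction time falls 15.1775 ms per additional hour of sleep
- Model B: β₁ = -3.4646 → predicted reaction time falls 3.4646 ms per additional hour of sleep
- |-15.1775| > |-3.4646| → Model A shows the stronger marginal effect

Notes:
- A better fit (higher R²) doesn't necessarily mean a more important relationship.
- A steeper slope doesn't make a better model if the scatter around the line is large.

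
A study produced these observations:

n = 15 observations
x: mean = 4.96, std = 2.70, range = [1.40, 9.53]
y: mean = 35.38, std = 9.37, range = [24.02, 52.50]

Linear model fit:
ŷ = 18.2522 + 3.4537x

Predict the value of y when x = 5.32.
ŷ = 36.6259

To predict y for x = 5.32, substitute into the regression equation:

ŷ = 18.2522 + 3.4537 × 5.32
ŷ = 18.2522 + 18.3737
ŷ = 36.6259

This is a point prediction; actual observations scatter around it by roughly the residual standard deviation.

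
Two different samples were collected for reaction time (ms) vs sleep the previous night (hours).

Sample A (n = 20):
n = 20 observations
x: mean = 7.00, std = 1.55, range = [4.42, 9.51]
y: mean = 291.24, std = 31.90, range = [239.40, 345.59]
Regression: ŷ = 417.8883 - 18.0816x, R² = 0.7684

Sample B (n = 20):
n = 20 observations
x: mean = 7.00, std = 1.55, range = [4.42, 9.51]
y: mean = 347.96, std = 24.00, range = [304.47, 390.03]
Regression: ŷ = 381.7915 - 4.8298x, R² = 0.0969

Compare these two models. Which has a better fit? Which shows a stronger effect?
Model A has the better fit (R² = 0.7684 vs 0.0969). Model A shows the stronger effect (|β₁| = 18.0816 vs 4.8298).

Model Comparison:

Fit — compare R²:
- Model A: R² = 0.7684 → 76.84% of variance in reaction time explained
- Model B: R² = 0.0969 → 9.69% of variance in reaction time explained
- 0.7684 > 0.0969 → Model A has the better fit

Effect size (slope magnitude):
- Model A: β₁ = -18.0816 → predicted reaction time falls 18.0816 ms per additional hour of sleep
- Model B: β₁ = -4.8298 → predicted reaction time falls 4.8298 ms per additional hour of sleep
- |-18.0816| > |-4.8298| → Model A shows the stronger marginal effect

Note: A better fit (higher R²) doesn't necessarily mean a more important relationship.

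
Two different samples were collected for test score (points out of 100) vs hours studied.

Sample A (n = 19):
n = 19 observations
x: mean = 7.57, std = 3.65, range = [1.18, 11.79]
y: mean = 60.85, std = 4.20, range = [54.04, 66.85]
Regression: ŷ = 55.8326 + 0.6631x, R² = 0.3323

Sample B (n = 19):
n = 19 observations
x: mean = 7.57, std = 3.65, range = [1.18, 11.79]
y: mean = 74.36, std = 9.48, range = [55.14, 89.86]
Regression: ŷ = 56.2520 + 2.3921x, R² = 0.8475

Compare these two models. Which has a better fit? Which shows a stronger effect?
Model B has the better fit (R² = 0.8475 vs 0.3323). Model B shows the stronger effect (|β₁| = 2.3921 vs 0.6631).

Model Comparison:

Fit — compare R²:
- Model A: R² = 0.3323 → 33.23% of variance in test score explained
- Model B: R² = 0.8475 → 84.75% of variance in test score explained
- 0.8475 > 0.3323 → Model B has the better fit

Which has the larger per-hour effect? (|β₁|)
- Model A: β₁ = 0.6631 → predicted test score rises 0.6631 points per additional hour of study time
- Model B: β₁ = 2.3921 → predicted test score rises 2.3921 points per additional hour of study time
- |0.6631| < |2.3921| → Model B shows the stronger marginal effect

Note: The two samples could reflect different populations, time periods, or measurement quality.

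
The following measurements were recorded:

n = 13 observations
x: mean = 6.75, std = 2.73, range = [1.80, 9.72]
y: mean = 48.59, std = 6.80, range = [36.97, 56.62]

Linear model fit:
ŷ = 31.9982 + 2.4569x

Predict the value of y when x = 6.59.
ŷ = 48.1892

x = 6.59 lies inside the observed range [1.80, 9.72], so the fitted equation applies directly:

ŷ = 31.9982 + 2.4569 × 6.59
ŷ = 31.9982 + 16.1910
ŷ = 48.1892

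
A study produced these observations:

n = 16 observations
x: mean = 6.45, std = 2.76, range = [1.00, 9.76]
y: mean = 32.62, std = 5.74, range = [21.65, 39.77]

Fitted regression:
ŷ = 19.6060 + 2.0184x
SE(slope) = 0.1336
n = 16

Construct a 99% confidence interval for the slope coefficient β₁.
The 99% CI for β₁ is (1.6207, 2.4161)

Confidence interval for the slope:

The 99% CI for β₁ is: β̂₁ ± t*(α/2, n-2) × SE(β̂₁)

Step 1: Find critical t-value
- Confidence level = 0.99
- Degrees of freedom = n - 2 = 16 - 2 = 14
- t*(α/2, 14) = 2.9768

Step 2: Calculate margin of error
Margin = 2.9768 × 0.1336 = 0.3977

Step 3: Construct interval
CI = 2.0184 ± 0.3977
CI = (1.6207, 2.4161)

Interpretation: We are 99% confident that the true slope β₁ lies between 1.6207 and 2.4161.
Both endpoints are positive, so the data support a genuinely positive slope at this confidence level.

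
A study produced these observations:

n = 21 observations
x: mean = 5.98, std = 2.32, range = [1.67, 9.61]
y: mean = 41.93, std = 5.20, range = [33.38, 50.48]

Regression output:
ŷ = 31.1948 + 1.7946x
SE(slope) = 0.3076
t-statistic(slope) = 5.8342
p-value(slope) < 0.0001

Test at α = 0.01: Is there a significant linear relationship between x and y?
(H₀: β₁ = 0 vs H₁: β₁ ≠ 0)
Since p-value < 0.0001 < α = 0.01, reject H₀ — the slope is significantly different from 0.

Hypothesis test for the slope coefficient:

H₀: β₁ = 0 (no linear relationship)
H₁: β₁ ≠ 0 (linear relationship exists)

Test statistic: t = β̂₁ / SE(β̂₁) = 1.7946 / 0.3076 = 5.8342

p < 0.0001: how often a slope estimate this far from 0 (in SE units) would arise by chance if β₁ were truly 0.

Decision rule: reject H₀ if p-value < α.
p-value < 0.0001 < α = 0.01 → reject H₀.

There is sufficient evidence at the 1% significance level to conclude that a linear relationship exists between x and y.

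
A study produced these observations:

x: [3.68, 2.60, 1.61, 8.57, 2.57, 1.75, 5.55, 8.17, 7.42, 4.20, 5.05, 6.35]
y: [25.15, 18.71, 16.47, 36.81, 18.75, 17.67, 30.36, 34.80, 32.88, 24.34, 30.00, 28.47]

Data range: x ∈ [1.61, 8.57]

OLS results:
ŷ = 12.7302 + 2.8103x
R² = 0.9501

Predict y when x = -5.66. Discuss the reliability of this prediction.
ŷ = -3.1761, but this is extrapolation (below the data range [1.61, 8.57]) and may be unreliable.

Prediction calculation:
ŷ = 12.7302 + 2.8103 × (-5.66)
ŷ = -3.1761

Reliability:
- Data range: x ∈ [1.61, 8.57]
- Prediction point: x = -5.66 is 7.27 units below the observed range → this is EXTRAPOLATION, not interpolation

Why that matters here:
- The linear relationship may not hold outside the observed range
- R² describes fit only over the sampled x values; it says nothing about behaviour beyond them

A defensible statement: 'if the linear trend continued to x = -5.66, y would be about -3.1761' — the premise is untested.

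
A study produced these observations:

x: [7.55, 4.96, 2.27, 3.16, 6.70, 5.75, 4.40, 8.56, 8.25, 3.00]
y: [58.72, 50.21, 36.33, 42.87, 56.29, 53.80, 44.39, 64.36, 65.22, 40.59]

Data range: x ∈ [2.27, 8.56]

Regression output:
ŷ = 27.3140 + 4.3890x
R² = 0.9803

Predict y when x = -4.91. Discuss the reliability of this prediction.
ŷ = 5.7640, but this is extrapolation (below the data range [2.27, 8.56]) and may be unreliable.

Prediction calculation:
ŷ = 27.3140 + 4.3890 × (-4.91)
ŷ = 5.7640

Reliability:
- Data range: x ∈ [2.27, 8.56]
- Prediction point: x = -4.91 is 7.18 units below the observed range → this is EXTRAPOLATION, not interpolation

Why that matters here:
- The standard error of prediction grows with (x − x̄)², and x = -4.91 is far from x̄ = 5.46
- Real relationships often flatten, saturate, or turn nonlinear at extremes
- There are no observations near this x to validate the fitted line there

Report the number if required, but flag clearly that it is an extrapolation.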